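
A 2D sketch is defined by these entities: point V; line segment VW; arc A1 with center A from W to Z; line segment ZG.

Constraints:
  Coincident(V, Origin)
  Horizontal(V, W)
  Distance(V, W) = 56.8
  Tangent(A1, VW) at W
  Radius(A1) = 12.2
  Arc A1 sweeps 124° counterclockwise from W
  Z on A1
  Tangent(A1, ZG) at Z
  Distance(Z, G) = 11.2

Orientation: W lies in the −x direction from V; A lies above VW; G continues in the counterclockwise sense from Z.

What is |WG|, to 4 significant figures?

28.57

V is at the origin; V and W share the same y with |VW| = 56.8 and W on the −x side, so W = (-56.80, 0.000). The tangent condition forces AW to be normal to VW, so A = W + (0, 12.2) = (-56.80, 12.20). On A1, W sits at bearing -90° from A; a 124° counterclockwise sweep puts Z at bearing 34°, so Z = A + 12.2·(cos 34°, sin 34°) = (-46.69, 19.02). The tangent condition forces AZ to be normal to ZG, so ZG runs along (−sin 34°, cos 34°); with |ZG| = 11.2, G = (-52.95, 28.31). Then |WG| = |G − W| = 28.57.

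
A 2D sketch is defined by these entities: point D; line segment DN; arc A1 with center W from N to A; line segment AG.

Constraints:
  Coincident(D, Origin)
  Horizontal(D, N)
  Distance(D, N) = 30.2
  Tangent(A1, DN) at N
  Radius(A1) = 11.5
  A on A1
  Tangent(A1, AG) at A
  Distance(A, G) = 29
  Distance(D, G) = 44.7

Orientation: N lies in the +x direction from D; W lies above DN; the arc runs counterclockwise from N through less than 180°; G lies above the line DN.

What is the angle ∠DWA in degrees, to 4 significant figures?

157.8°

D is at the origin; D and N share the same y with |DN| = 30.2 and N on the +x side, so N = (30.20, 0.000). A1 meets DN tangentially, so WN is at right angles to DN, so W = N + (0, 11.5) = (30.20, 11.50). Since WA ⟂ AG (tangency), |WG| = √(11.5² + 29.0²) = 31.20 regardless of where A sits on A1. So G lies on both circle(D, 44.7) and circle(W, 31.20); the above-DN intersection is G = (18.82, 40.55). A is the foot of the tangent from G: A = (38.61, 19.35).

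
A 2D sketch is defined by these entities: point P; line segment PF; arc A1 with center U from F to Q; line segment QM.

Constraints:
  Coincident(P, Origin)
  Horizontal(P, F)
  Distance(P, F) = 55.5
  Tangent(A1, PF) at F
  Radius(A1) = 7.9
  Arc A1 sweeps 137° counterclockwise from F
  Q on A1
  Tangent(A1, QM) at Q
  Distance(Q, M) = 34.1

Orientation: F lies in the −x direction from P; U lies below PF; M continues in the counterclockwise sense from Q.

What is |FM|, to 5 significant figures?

41.790

P is at the origin; P and F share the same y with |PF| = 55.5 and F on the −x side, so F = (-55.500, 0.0000). Tangency of A1 to PF means the radius UF is perpendicular to PF, so U = F + (0, -7.9) = (-55.500, -7.9000). On A1, F sits at bearing 90° from U; a 137° counterclockwise sweep puts Q at bearing 227°, so Q = U + 7.9·(cos 227°, sin 227°) = (-60.888, -13.678). Since A1 is tangent to QM there, UQ ⟂ QM, so QM runs along (−sin 227°, cos 227°); with |QM| = 34.1, M = (-35.949, -36.934). Then |FM| = |M − F| = 41.790.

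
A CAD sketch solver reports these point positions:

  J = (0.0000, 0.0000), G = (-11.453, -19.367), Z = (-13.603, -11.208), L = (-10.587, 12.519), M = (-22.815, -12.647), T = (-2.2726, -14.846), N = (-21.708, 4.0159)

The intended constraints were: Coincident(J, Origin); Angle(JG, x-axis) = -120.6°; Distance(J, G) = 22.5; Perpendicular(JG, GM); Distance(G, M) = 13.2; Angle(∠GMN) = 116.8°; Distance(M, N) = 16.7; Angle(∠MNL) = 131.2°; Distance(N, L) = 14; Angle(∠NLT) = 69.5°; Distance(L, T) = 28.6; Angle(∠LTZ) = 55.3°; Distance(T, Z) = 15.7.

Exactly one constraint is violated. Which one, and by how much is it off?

Distance(T, Z) = 15.7 — off by 3.80.

J = (0.00, 0.00) ✓; JG at -120.6° ✓; |JG| = 22.50 ✓; ∠(JG, GM) = 90.00° ✓; |GM| = 13.20 ✓; ∠GMN = 116.8° ✓; |MN| = 16.70 ✓; ∠MNL = 131.2° ✓; |NL| = 14.00 ✓; ∠NLT = 69.50° ✓; |LT| = 28.60 ✓; ∠LTZ = 55.30° ✓; |TZ| = 11.90 ✗.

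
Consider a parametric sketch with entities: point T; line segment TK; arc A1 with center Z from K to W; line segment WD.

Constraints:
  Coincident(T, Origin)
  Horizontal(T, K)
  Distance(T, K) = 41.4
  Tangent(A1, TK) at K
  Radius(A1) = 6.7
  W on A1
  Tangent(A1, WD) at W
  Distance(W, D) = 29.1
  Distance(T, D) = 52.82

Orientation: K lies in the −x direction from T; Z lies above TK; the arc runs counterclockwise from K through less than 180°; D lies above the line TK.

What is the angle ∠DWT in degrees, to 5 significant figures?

109.16°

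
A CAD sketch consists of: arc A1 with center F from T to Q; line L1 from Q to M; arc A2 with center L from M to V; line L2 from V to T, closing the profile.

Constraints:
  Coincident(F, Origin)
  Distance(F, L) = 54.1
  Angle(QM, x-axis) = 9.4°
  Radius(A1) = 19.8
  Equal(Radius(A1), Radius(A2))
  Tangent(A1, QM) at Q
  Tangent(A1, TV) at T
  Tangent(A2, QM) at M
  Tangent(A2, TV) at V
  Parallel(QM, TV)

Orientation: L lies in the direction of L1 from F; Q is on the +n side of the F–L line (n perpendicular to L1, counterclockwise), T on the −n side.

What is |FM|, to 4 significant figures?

57.61

Tangency of A1 to both parallel lines with radius 19.8 puts Q and T at F ± 19.8·n: Q = (-3.234, 19.53), T = (3.234, -19.53). Equal radii place M and V the same way about L: M = L + 19.8·n = (50.14, 28.37), V = L − 19.8·n = (56.61, -10.70). Then |FM| = |M − F| = 57.61.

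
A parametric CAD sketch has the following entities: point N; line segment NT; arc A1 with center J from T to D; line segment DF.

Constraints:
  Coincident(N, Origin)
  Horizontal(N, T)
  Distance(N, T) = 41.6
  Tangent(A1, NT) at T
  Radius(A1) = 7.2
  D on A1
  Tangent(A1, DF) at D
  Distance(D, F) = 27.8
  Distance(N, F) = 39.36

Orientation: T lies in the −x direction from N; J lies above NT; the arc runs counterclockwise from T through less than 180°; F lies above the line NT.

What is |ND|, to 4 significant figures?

35.19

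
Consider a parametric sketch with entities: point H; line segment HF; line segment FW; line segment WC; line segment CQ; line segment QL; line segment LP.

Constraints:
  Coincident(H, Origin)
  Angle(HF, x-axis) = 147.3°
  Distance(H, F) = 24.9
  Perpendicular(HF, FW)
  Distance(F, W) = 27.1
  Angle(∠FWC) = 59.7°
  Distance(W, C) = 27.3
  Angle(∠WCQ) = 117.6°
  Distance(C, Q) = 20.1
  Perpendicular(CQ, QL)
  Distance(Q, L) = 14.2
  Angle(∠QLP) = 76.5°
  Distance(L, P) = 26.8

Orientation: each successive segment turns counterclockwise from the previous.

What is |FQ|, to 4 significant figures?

23.61

H is at the origin; HF runs at 147.3° with length 24.9, so F = (-20.95, 13.45). HF ⟂ FW, so FW runs at -122.7°; with |FW| = 27.1, W = (-35.59, -9.353). ∠FWC = 59.7° gives WC at -2.400° from the x-axis; with |WC| = 27.3, C = (-8.318, -10.50). ∠WCQ = 117.6° gives CQ at 60.00° from the x-axis; with |CQ| = 20.1, Q = (1.732, 6.911). Then |FQ| = |Q − F| = 23.61.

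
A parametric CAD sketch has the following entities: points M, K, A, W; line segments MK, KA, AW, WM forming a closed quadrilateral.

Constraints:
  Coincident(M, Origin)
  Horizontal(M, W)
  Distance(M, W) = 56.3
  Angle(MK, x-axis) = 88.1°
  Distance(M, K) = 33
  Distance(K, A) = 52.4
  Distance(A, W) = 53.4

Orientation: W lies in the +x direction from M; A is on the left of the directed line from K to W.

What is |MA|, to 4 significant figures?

72.52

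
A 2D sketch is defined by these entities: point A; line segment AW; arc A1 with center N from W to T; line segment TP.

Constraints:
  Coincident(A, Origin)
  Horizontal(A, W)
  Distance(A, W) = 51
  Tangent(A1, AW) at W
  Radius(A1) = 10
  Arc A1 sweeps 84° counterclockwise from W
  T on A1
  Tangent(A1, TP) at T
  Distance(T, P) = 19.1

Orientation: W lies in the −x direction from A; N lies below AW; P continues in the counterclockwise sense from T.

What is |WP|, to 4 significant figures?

30.39

On A1, W sits at bearing 90° from N; an 84° counterclockwise sweep puts T at bearing 174°, so T = N + 10.0·(cos 174°, sin 174°) = (-60.95, -8.955). A1 meets TP tangentially, so NT is at right angles to TP, so TP runs along (−sin 174°, cos 174°); with |TP| = 19.1, P = (-62.94, -27.95). Then |WP| = |P − W| = 30.39.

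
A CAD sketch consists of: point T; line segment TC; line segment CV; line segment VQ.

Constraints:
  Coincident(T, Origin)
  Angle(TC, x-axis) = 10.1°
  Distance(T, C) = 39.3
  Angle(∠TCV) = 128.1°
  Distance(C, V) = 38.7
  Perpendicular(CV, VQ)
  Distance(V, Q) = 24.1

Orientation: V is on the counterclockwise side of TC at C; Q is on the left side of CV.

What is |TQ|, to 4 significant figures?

63.32

T is at the origin; TC runs at 10.1° with length 39.3, so C = 39.3·(cos 10.1°, sin 10.1°) = (38.69, 6.892). ∠TCV = 128.1°, so CV runs at 10.1° + (180° − 128.1°) = 62.00° from the x-axis; with |CV| = 38.7, V = C + 38.7·(cos 62.00°, sin 62.00°) = (56.86, 41.06). CV ⟂ VQ; with |VQ| = 24.1 on the left of CV, Q = V + 24.1·(-0.8829, 0.4695) = (35.58, 52.38). Then |TQ| = |Q − T| = 63.32.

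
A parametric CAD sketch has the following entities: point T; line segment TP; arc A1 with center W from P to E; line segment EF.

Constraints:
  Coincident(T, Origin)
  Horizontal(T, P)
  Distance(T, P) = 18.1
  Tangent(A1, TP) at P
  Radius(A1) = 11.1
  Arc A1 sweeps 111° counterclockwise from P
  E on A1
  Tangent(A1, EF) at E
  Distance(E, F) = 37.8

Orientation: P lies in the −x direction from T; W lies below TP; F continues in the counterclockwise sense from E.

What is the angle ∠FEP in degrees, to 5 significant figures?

124.50°

On A1, P sits at bearing 90° from W; a 111° counterclockwise sweep puts E at bearing 201°, so E = W + 11.1·(cos 201°, sin 201°) = (-28.463, -15.078). Since A1 is tangent to EF there, WE ⟂ EF, so EF runs along (−sin 201°, cos 201°); with |EF| = 37.8, F = (-14.916, -50.367). Then cos ∠FEP = EF·EP / (|EF||EP|), giving 124.50°.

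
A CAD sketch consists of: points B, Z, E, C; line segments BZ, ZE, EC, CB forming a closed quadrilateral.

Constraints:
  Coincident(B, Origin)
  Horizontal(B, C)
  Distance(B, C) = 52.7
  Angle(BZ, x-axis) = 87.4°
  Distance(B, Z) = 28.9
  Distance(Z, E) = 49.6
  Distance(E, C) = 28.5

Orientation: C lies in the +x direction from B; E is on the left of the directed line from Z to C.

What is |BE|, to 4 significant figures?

58.32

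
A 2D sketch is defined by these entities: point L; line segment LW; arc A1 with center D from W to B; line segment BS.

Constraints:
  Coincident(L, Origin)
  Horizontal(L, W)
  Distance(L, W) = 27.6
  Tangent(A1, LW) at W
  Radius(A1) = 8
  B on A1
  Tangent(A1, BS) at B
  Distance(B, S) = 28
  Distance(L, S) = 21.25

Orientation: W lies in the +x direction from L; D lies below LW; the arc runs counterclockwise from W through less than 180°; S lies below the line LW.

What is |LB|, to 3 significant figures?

22.3

Checks: |DB| = 8.000 ✓; ∠(DB, BS) = 90.00° ✓; |BS| = 28.00 ✓; |LS| = 21.25 ✓.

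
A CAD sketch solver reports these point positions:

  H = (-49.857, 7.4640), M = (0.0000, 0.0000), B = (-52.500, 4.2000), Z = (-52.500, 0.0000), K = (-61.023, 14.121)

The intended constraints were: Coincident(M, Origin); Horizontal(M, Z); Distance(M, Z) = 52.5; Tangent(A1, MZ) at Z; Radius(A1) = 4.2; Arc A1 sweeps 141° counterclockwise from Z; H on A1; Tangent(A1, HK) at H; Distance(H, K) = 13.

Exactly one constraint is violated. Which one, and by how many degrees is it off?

Tangent(A1, HK) at H — off by 8.20°.

M = (0.00, 0.00) ✓; M.y = 0.00, Z.y = 0.00 ✓; |MZ| = 52.50 ✓; ∠(BZ, ZM) = 90.00° ✓; |BZ| = 4.200 ✓; bearing(B→H) − bearing(B→Z) = 141.0° ✓; |BH| = 4.200 ✓; ∠(BH, HK) = 81.80° ✗; |HK| = 13.00 ✓.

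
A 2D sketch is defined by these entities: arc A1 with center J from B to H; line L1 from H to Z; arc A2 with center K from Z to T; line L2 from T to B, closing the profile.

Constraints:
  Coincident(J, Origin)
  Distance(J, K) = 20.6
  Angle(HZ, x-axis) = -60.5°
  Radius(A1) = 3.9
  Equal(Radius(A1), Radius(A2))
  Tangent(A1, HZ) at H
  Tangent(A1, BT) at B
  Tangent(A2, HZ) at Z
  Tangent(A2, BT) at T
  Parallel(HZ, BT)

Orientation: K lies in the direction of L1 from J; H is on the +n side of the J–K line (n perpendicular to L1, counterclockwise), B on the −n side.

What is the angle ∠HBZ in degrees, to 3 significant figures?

69.3°

The slot axis is L1's direction at -60.5°, so u = (cos -60.5°, sin -60.5°) = (0.492, -0.870) and n = (−sin -60.5°, cos -60.5°) = (0.870, 0.492). J is at the origin and K lies 20.6 along u from J, so K = 20.6·u = (10.1, -17.9). Tangency of A1 to both parallel lines with radius 3.9 puts H and B at J ± 3.9·n: H = (3.39, 1.92), B = (-3.39, -1.92). Equal radii place Z and T the same way about K: Z = K + 3.9·n = (13.5, -16.0), T = K − 3.9·n = (6.75, -19.8). Then cos ∠HBZ = BH·BZ / (|BH||BZ|), giving 69.3°.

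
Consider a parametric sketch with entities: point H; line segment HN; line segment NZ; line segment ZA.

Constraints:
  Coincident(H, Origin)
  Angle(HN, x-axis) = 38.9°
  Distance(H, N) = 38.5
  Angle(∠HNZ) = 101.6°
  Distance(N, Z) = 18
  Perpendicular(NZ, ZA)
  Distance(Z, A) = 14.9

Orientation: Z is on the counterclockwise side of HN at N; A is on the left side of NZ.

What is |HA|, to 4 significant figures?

34.40

H is at the origin; HN runs at 38.9° with length 38.5, so N = 38.5·(cos 38.9°, sin 38.9°) = (29.96, 24.18). ∠HNZ = 101.6°, so NZ runs at 38.9° + (180° − 101.6°) = 117.3° from the x-axis; with |NZ| = 18.0, Z = N + 18.0·(cos 117.3°, sin 117.3°) = (21.71, 40.17). The perpendicularity gives ZA at right angles to NZ; with |ZA| = 14.9 on the left of NZ, A = Z + 14.9·(-0.8886, -0.4586) = (8.466, 33.34). Then |HA| = |A − H| = 34.40.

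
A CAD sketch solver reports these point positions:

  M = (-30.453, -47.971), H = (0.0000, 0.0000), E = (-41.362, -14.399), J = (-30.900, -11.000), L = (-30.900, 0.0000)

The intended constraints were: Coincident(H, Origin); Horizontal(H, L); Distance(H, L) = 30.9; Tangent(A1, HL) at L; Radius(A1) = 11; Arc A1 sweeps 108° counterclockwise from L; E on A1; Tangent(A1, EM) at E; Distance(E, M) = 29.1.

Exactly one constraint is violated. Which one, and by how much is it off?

Distance(E, M) = 29.1 — off by 6.20.

H = (0.00, 0.00) ✓; H.y = 0.00, L.y = 0.00 ✓; |HL| = 30.90 ✓; ∠(JL, LH) = 90.00° ✓; |JL| = 11.00 ✓; bearing(J→E) − bearing(J→L) = 108.0° ✓; |JE| = 11.00 ✓; ∠(JE, EM) = 90.00° ✓; |EM| = 35.30 ✗.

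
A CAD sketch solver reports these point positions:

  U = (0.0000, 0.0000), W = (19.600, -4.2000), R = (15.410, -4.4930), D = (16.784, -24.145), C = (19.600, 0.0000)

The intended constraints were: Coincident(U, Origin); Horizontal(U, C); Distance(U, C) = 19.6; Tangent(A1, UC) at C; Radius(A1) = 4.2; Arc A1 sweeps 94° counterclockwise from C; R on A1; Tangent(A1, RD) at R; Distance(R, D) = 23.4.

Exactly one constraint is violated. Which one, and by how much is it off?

Distance(R, D) = 23.4 — off by 3.70.

U = (0.00, 0.00) ✓; U.y = 0.00, C.y = 0.00 ✓; |UC| = 19.60 ✓; ∠(WC, CU) = 90.00° ✓; |WC| = 4.200 ✓; bearing(W→R) − bearing(W→C) = 94.00° ✓; |WR| = 4.200 ✓; ∠(WR, RD) = 90.00° ✓; |RD| = 19.70 ✗.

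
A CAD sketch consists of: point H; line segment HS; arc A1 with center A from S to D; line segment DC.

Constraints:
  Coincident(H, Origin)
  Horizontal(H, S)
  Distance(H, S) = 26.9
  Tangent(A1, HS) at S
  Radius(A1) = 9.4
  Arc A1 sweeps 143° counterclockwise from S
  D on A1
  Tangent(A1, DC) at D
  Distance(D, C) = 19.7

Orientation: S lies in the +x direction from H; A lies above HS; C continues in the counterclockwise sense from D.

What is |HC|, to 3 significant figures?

33.3

H is at the origin; H and S share the same y with |HS| = 26.9 and S on the +x side, so S = (26.9, 0.00). A1 meets HS tangentially, so AS is at right angles to HS, so A = S + (0, 9.4) = (26.9, 9.40). On A1, S sits at bearing -90° from A; a 143° counterclockwise sweep puts D at bearing 53°, so D = A + 9.4·(cos 53°, sin 53°) = (32.6, 16.9). A1 meets DC tangentially, so AD is at right angles to DC, so DC runs along (−sin 53°, cos 53°); with |DC| = 19.7, C = (16.8, 28.8). Then |HC| = |C − H| = 33.3.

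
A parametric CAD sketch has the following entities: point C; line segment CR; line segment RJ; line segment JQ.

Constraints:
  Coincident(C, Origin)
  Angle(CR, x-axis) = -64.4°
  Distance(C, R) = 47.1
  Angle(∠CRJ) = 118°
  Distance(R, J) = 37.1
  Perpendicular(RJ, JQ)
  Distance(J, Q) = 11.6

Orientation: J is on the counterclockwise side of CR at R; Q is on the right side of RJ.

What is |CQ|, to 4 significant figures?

79.59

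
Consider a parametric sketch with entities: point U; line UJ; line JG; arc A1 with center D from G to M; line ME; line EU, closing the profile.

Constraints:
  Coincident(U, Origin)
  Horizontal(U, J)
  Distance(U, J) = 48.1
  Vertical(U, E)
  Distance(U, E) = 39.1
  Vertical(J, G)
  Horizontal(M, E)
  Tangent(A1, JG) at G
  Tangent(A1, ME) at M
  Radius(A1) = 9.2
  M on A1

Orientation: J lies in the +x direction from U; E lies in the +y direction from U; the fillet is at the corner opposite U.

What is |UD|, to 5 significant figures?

49.063

U is at the origin; U and J share the same y with |UJ| = 48.1 and J on the +x side, so J = (48.100, 0.0000). UE is vertical with |UE| = 39.1 and E on the +y side, so E = (0.0000, 39.100). The virtual corner opposite U is at (48.100, 39.100). The tangent condition forces DG to be normal to JG and the tangent condition forces DM to be normal to ME, with radius 9.2, so the center D sits 9.2 in from both sides at D = (38.900, 29.900). Then |UD| = |D − U| = 49.063.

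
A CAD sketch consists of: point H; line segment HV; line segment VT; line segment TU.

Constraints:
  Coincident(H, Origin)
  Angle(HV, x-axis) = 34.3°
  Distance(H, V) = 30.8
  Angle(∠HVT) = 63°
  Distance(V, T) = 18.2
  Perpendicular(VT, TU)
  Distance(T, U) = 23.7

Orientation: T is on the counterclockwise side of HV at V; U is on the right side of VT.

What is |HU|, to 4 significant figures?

51.32

H is at the origin; HV runs at 34.3° with length 30.8, so V = 30.8·(cos 34.3°, sin 34.3°) = (25.44, 17.36). ∠HVT = 63.0°, so VT runs at 34.3° + (180° − 63.0°) = 151.3° from the x-axis; with |VT| = 18.2, T = V + 18.2·(cos 151.3°, sin 151.3°) = (9.480, 26.10). VT is perpendicular to TU; with |TU| = 23.7 on the right of VT, U = T + 23.7·(0.4802, 0.8771) = (20.86, 46.89). Then |HU| = |U − H| = 51.32.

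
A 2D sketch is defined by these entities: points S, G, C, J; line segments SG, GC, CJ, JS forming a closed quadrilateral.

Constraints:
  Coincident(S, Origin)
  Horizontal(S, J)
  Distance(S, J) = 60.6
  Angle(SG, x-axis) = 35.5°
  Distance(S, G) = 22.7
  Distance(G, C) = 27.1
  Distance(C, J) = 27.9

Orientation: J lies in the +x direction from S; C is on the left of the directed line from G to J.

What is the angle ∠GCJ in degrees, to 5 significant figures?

106.72°

Checks: S = (0.00, 0.00) ✓; |GC| = 27.10 ✓; |CJ| = 27.90 ✓.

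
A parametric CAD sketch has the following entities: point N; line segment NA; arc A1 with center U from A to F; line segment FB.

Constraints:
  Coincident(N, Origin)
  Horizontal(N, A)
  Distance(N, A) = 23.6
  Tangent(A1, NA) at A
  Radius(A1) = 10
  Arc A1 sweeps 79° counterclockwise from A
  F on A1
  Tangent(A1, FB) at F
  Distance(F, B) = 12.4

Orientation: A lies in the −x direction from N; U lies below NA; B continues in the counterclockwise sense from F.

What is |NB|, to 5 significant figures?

41.122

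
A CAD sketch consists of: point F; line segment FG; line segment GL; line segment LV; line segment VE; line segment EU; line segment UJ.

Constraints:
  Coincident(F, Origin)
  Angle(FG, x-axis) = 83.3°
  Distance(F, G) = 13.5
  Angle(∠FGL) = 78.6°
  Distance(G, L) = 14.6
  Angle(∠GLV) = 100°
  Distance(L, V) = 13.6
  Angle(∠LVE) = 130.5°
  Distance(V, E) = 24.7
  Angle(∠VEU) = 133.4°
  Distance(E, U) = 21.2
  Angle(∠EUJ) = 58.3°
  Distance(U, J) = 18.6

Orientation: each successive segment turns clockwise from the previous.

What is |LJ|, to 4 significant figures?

31.16

F is at the origin; FG runs at 83.3° with length 13.5, so G = (1.575, 13.41). ∠FGL = 78.6° gives GL at -18.10° from the x-axis; with |GL| = 14.6, L = (15.45, 8.872). ∠GLV = 100.0° gives LV at -98.10° from the x-axis; with |LV| = 13.6, V = (13.54, -4.592). ∠LVE = 130.5° gives VE at -147.6° from the x-axis; with |VE| = 24.7, E = (-7.319, -17.83). ∠VEU = 133.4° gives EU at 165.8° from the x-axis; with |EU| = 21.2, U = (-27.87, -12.63). ∠EUJ = 58.3° gives UJ at 44.10° from the x-axis; with |UJ| = 18.6, J = (-14.51, 0.3172). Then |LJ| = |J − L| = 31.16.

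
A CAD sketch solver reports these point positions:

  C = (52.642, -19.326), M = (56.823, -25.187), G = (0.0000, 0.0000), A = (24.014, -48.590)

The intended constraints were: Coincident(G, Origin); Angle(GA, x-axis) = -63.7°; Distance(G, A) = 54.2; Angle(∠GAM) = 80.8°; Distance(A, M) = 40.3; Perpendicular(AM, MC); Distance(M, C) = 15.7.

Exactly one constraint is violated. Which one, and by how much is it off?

Distance(M, C) = 15.7 — off by 8.50.

G = (0.00, 0.00) ✓; GA at -63.70° ✓; |GA| = 54.20 ✓; ∠GAM = 80.80° ✓; |AM| = 40.30 ✓; ∠(AM, MC) = 90.00° ✓; |MC| = 7.199 ✗.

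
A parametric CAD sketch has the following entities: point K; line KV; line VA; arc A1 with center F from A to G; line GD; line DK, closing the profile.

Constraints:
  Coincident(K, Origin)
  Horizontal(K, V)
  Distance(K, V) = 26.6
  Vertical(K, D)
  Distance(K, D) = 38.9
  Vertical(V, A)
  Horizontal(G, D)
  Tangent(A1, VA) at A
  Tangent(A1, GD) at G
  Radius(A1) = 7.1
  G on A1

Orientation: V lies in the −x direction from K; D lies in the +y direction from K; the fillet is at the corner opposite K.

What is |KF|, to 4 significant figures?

37.30

K is at the origin; KV is horizontal with |KV| = 26.6 and V on the −x side, so V = (-26.60, 0.000). KD is vertical with |KD| = 38.9 and D on the +y side, so D = (0.000, 38.90). The virtual corner opposite K is at (-26.60, 38.90). Since A1 is tangent to VA there, FA ⟂ VA and the tangent condition forces FG to be normal to GD, with radius 7.1, so the center F sits 7.1 in from both sides at F = (-19.50, 31.80). Then |KF| = |F − K| = 37.30.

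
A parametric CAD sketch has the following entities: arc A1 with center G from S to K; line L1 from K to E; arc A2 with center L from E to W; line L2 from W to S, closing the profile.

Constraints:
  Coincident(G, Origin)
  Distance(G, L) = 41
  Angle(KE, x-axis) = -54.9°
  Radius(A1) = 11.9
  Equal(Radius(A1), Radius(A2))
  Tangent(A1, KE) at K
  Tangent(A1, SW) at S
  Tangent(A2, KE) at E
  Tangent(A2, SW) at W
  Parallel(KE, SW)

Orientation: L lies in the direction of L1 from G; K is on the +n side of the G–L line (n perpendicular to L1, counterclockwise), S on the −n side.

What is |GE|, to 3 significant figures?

42.7

Tangency of A1 to both parallel lines with radius 11.9 puts K and S at G ± 11.9·n: K = (9.74, 6.84), S = (-9.74, -6.84). Equal radii place E and W the same way about L: E = L + 11.9·n = (33.3, -26.7), W = L − 11.9·n = (13.8, -40.4). Then |GE| = |E − G| = 42.7.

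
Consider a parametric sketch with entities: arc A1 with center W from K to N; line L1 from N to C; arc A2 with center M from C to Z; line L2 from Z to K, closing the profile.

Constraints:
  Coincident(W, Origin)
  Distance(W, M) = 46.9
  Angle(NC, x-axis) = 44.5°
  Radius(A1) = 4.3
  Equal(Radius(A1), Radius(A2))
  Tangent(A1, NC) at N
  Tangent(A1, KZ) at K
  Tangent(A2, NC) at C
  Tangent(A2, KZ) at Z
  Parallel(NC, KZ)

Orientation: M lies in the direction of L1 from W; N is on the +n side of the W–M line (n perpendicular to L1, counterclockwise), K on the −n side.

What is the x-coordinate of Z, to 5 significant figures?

36.465

The slot axis is L1's direction at 44.5°, so u = (cos 44.5°, sin 44.5°) = (0.71325, 0.70091) and n = (−sin 44.5°, cos 44.5°) = (-0.70091, 0.71325). W is at the origin and M lies 46.9 along u from W, so M = 46.9·u = (33.451, 32.873). Tangency of A1 to both parallel lines with radius 4.3 puts N and K at W ± 4.3·n: N = (-3.0139, 3.0670), K = (3.0139, -3.0670). Equal radii place C and Z the same way about M: C = M + 4.3·n = (30.438, 35.940), Z = M − 4.3·n = (36.465, 29.806). So Z.x = 36.465.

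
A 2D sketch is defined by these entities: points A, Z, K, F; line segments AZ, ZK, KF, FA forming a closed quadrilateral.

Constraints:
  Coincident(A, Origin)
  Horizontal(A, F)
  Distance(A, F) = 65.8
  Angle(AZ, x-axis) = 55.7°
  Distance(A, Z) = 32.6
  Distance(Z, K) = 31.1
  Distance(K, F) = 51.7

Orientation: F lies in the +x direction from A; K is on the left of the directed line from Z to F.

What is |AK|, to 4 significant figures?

62.98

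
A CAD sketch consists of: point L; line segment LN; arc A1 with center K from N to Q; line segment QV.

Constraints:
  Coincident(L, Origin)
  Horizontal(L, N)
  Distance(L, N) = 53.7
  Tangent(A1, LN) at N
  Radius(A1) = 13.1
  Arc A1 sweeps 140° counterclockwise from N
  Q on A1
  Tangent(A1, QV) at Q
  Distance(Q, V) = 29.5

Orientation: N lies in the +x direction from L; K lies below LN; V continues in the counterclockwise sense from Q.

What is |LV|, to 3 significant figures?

79.9

L is at the origin; L and N share the same y with |LN| = 53.7 and N on the +x side, so N = (53.7, 0.00). The tangent condition forces KN to be normal to LN, so K = N + (0, -13.1) = (53.7, -13.1). On A1, N sits at bearing 90° from K; a 140° counterclockwise sweep puts Q at bearing 230°, so Q = K + 13.1·(cos 230°, sin 230°) = (45.3, -23.1). Since A1 is tangent to QV there, KQ ⟂ QV, so QV runs along (−sin 230°, cos 230°); with |QV| = 29.5, V = (67.9, -42.1). Then |LV| = |V − L| = 79.9.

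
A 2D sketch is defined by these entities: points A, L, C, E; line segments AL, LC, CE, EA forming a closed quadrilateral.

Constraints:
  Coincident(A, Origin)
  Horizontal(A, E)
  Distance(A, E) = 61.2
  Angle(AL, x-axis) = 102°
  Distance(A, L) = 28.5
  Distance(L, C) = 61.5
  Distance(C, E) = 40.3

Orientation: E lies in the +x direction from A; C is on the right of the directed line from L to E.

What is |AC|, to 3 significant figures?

36.6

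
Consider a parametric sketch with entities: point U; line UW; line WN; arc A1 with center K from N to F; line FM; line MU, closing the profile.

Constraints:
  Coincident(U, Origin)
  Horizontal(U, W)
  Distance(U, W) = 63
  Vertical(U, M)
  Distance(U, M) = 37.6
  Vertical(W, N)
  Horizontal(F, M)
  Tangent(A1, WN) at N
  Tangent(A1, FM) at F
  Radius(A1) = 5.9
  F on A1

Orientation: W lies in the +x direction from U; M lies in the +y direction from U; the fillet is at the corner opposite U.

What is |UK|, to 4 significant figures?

65.31

U is at the origin; U and W share the same y with |UW| = 63.0 and W on the +x side, so W = (63.00, 0.000). U and M share the same x with |UM| = 37.6 and M on the +y side, so M = (0.000, 37.60). The virtual corner opposite U is at (63.00, 37.60). The tangent condition forces KN to be normal to WN and tangency of A1 to FM means the radius KF is perpendicular to FM, with radius 5.9, so the center K sits 5.9 in from both sides at K = (57.10, 31.70). Then |UK| = |K − U| = 65.31.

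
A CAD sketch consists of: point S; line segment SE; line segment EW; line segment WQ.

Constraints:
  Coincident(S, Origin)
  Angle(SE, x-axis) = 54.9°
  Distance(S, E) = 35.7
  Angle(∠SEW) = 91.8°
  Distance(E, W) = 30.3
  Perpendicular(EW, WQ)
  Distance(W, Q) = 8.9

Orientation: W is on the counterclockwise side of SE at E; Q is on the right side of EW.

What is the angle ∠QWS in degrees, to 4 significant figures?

138.6°

∠SEW = 91.8°, so EW runs at 54.9° + (180° − 91.8°) = 143.1° from the x-axis; with |EW| = 30.3, W = E + 30.3·(cos 143.1°, sin 143.1°) = (-3.703, 47.40). The perpendicularity gives WQ at right angles to EW; with |WQ| = 8.9 on the right of EW, Q = W + 8.9·(0.6004, 0.7997) = (1.641, 54.52). Then cos ∠QWS = WQ·WS / (|WQ||WS|), giving 138.6°.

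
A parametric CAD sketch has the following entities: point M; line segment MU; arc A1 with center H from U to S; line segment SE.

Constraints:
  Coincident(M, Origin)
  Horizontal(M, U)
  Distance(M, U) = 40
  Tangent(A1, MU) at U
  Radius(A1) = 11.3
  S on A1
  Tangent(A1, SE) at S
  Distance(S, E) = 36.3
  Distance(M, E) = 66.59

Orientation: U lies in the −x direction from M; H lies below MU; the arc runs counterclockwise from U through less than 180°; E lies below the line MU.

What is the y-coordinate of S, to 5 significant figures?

-13.174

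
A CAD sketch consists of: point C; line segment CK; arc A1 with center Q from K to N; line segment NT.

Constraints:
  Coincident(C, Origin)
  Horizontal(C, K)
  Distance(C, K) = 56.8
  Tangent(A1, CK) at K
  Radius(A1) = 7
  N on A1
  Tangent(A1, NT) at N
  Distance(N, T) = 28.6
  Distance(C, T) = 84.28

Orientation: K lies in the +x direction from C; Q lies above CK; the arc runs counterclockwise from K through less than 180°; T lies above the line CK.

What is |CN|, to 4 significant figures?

62.16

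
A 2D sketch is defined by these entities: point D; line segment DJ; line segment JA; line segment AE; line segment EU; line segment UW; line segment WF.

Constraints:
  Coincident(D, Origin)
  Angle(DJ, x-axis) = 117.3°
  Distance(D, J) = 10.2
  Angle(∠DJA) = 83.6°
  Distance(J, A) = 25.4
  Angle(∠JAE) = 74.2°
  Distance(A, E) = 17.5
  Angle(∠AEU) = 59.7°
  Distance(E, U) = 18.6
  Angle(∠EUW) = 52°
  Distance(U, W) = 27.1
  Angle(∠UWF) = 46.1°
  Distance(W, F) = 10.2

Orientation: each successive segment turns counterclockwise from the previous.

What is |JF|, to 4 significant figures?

29.71

D is at the origin; DJ runs at 117.3° with length 10.2, so J = (-4.678, 9.064). ∠DJA = 83.6° gives JA at -146.3° from the x-axis; with |JA| = 25.4, A = (-25.81, -5.029). ∠JAE = 74.2° gives AE at -40.50° from the x-axis; with |AE| = 17.5, E = (-12.50, -16.39). ∠AEU = 59.7° gives EU at 79.80° from the x-axis; with |EU| = 18.6, U = (-9.209, 1.912). ∠EUW = 52.0° gives UW at -152.2° from the x-axis; with |UW| = 27.1, W = (-33.18, -10.73). ∠UWF = 46.1° gives WF at -18.30° from the x-axis; with |WF| = 10.2, F = (-23.50, -13.93). Then |JF| = |F − J| = 29.71.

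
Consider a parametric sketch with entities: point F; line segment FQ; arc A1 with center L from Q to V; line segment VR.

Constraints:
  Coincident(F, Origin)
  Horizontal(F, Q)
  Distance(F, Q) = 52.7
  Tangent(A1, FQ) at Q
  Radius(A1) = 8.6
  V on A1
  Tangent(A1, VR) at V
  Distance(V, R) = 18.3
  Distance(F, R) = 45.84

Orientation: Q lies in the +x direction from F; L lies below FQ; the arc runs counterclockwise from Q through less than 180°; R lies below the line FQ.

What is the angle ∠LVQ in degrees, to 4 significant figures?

53.28°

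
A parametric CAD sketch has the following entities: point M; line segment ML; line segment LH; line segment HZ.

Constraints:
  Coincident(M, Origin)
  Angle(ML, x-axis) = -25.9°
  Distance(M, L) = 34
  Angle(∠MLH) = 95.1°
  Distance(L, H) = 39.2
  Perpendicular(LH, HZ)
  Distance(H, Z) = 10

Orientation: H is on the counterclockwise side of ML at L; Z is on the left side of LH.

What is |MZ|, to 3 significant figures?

48.5

M is at the origin; ML runs at -25.9° with length 34.0, so L = 34.0·(cos -25.9°, sin -25.9°) = (30.6, -14.9). ∠MLH = 95.1°, so LH runs at -25.9° + (180° − 95.1°) = 59.0° from the x-axis; with |LH| = 39.2, H = L + 39.2·(cos 59.0°, sin 59.0°) = (50.8, 18.7). LH is perpendicular to HZ; with |HZ| = 10.0 on the left of LH, Z = H + 10.0·(-0.857, 0.515) = (42.2, 23.9). Then |MZ| = |Z − M| = 48.5.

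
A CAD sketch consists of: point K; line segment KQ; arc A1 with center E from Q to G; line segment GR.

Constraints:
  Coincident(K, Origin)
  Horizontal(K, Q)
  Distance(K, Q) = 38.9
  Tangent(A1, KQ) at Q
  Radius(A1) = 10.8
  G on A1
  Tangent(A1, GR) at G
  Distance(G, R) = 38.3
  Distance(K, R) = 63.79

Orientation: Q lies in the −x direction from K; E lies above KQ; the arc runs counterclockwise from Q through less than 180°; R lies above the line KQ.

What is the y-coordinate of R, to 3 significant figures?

50.6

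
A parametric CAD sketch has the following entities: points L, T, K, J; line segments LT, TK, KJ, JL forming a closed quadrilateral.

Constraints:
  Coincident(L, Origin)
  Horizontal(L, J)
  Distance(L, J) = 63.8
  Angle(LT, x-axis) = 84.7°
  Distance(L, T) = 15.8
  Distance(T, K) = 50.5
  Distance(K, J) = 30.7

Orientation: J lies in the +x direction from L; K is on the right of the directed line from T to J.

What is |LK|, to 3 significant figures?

43.0

Checks: |TK| = 50.50 ✓; |KJ| = 30.70 ✓.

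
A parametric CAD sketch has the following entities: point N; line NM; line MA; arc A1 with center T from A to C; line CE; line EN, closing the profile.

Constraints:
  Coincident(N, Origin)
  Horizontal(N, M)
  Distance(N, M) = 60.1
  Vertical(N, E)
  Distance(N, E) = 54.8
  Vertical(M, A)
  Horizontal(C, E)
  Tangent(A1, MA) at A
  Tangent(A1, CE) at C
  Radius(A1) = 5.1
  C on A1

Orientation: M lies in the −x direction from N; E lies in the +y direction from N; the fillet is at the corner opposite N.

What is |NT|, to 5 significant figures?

74.129

N is at the origin; NM is horizontal with |NM| = 60.1 and M on the −x side, so M = (-60.100, 0.0000). NE is vertical with |NE| = 54.8 and E on the +y side, so E = (0.0000, 54.800). The virtual corner opposite N is at (-60.100, 54.800). Since A1 is tangent to MA there, TA ⟂ MA and tangency of A1 to CE means the radius TC is perpendicular to CE, with radius 5.1, so the center T sits 5.1 in from both sides at T = (-55.000, 49.700). Then |NT| = |T − N| = 74.129.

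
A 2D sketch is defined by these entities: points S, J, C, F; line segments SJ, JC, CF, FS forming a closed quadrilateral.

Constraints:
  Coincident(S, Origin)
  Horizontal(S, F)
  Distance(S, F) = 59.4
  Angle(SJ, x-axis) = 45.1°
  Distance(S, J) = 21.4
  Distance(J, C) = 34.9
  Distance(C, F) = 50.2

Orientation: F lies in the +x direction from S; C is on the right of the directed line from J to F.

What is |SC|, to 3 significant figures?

23.7

Checks: S = (0.00, 0.00) ✓; |JC| = 34.90 ✓; |CF| = 50.20 ✓.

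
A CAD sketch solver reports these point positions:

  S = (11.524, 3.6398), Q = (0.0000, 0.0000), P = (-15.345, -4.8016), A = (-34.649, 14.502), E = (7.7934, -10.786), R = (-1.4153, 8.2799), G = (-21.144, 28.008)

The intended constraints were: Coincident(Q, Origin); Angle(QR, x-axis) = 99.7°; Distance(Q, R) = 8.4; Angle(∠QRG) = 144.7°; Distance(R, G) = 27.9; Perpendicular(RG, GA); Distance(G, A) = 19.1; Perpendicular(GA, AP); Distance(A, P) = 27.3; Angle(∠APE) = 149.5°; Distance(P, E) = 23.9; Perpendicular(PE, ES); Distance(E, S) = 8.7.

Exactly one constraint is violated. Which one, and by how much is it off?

Distance(E, S) = 8.7 — off by 6.20.

Q = (0.00, 0.00) ✓; QR at 99.70° ✓; |QR| = 8.400 ✓; ∠QRG = 144.7° ✓; |RG| = 27.90 ✓; ∠(RG, GA) = 90.00° ✓; |GA| = 19.10 ✓; ∠(GA, AP) = 90.00° ✓; |AP| = 27.30 ✓; ∠APE = 149.5° ✓; |PE| = 23.90 ✓; ∠(PE, ES) = 90.00° ✓; |ES| = 14.90 ✗.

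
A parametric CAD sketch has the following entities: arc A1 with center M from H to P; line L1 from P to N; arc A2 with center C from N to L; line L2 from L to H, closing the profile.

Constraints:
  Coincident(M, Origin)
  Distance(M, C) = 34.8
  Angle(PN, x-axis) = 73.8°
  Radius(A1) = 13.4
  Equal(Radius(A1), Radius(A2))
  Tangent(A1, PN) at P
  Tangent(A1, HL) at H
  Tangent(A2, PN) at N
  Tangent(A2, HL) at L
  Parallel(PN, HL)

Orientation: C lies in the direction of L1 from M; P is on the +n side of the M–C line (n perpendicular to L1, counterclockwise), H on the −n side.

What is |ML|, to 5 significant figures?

37.291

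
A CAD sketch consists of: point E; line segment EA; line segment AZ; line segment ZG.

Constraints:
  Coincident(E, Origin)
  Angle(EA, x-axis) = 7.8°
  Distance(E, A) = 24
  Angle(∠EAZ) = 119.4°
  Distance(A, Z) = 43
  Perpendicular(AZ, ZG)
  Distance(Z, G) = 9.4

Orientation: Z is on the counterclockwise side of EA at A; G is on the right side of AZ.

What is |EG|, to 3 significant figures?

62.6

E is at the origin; EA runs at 7.8° with length 24.0, so A = 24.0·(cos 7.8°, sin 7.8°) = (23.8, 3.26). ∠EAZ = 119.4°, so AZ runs at 7.8° + (180° − 119.4°) = 68.4° from the x-axis; with |AZ| = 43.0, Z = A + 43.0·(cos 68.4°, sin 68.4°) = (39.6, 43.2). AZ is perpendicular to ZG; with |ZG| = 9.4 on the right of AZ, G = Z + 9.4·(0.930, -0.368) = (48.3, 39.8). Then |EG| = |G − E| = 62.6.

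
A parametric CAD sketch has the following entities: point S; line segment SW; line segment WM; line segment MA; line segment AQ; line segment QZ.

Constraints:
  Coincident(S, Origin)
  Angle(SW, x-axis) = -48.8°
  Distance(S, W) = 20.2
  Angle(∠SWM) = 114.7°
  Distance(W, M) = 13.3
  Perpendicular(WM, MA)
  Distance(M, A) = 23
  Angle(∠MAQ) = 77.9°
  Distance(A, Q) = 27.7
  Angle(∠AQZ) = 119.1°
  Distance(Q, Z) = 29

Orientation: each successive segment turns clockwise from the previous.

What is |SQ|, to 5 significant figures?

5.4678

WM is perpendicular to MA, so MA runs at 155.90°; with |MA| = 23.0, A = (-13.120, -17.948). ∠MAQ = 77.9° gives AQ at 53.800° from the x-axis; with |AQ| = 27.7, Q = (3.2393, 4.4049). Then |SQ| = |Q − S| = 5.4678.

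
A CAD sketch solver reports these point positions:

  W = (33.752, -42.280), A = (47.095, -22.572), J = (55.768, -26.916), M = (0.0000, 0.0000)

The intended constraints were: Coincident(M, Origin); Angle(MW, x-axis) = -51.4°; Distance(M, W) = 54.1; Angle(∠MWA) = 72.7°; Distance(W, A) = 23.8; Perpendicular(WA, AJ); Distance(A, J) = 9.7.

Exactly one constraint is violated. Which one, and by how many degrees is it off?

Perpendicular(WA, AJ) — off by 7.49°.

M = (0.00, 0.00) ✓; MW at -51.40° ✓; |MW| = 54.10 ✓; ∠MWA = 72.70° ✓; |WA| = 23.80 ✓; ∠(WA, AJ) = 82.51° ✗; |AJ| = 9.700 ✓.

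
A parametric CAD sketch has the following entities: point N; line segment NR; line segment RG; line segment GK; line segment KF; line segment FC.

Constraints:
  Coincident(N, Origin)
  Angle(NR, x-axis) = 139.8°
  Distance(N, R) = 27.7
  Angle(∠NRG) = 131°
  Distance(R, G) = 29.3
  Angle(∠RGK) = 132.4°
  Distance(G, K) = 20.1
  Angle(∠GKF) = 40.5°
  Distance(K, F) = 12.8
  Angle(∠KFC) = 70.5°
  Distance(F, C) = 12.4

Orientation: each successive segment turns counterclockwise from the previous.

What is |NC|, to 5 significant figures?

57.040

∠GKF = 40.5° gives KF at 15.900° from the x-axis; with |KF| = 12.8, F = (-48.925, 0.16165). ∠KFC = 70.5° gives FC at 125.40° from the x-axis; with |FC| = 12.4, C = (-56.108, 10.269). Then |NC| = |C − N| = 57.040.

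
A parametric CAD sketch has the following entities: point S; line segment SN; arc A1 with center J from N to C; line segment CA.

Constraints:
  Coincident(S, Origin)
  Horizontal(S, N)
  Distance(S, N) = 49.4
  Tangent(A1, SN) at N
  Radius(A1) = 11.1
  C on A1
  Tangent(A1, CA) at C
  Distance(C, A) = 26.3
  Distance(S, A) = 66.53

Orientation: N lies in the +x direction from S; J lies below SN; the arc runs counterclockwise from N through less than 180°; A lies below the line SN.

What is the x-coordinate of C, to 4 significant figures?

39.93

S is at the origin; SN is horizontal with |SN| = 49.4 and N on the +x side, so N = (49.40, 0.000). A1 meets SN tangentially, so JN is at right angles to SN, so J = N + (0, -11.1) = (49.40, -11.10). Since JC ⟂ CA (tangency), |JA| = √(11.1² + 26.3²) = 28.55 regardless of where C sits on A1. So A lies on both circle(S, 66.53) and circle(J, 28.55); the below-SN intersection is A = (53.66, -39.33). C is the foot of the tangent from A: C = (39.93, -16.89).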